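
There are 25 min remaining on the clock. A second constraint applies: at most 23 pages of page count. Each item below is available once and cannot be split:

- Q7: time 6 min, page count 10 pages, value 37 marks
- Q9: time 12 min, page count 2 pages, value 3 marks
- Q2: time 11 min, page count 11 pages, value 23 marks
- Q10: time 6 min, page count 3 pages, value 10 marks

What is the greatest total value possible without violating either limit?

60 marks

Feasible sets respecting both limits:
- Q7+Q2: time 17, page count 21, value 60
- Q7+Q9+Q10: time 24, page count 15, value 50
- Q7+Q10: time 12, page count 13, value 47
Best: 60 marks.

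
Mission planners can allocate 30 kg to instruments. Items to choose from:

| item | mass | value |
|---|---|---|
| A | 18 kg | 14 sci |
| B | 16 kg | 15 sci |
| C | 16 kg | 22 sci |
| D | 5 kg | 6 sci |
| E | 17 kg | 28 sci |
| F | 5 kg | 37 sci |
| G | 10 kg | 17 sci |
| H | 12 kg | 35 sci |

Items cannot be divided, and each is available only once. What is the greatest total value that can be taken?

89 sci

Check high-value combinations within 30 kg:
- F+G+H: mass 5+10+12=27, value 37+17+35=89
- D+F+H: mass 5+5+12=22, value 6+37+35=78
- F+H: mass 5+12=17, value 37+35=72
Best: 89 sci.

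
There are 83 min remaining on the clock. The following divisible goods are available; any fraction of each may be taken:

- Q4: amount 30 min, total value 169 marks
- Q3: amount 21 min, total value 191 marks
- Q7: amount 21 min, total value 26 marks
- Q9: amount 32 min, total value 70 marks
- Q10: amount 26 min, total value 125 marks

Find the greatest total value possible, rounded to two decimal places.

Take in order of value per unit:
- Q3 (191/21 per unit): all 21 → value 191, running total 191.00
- Q4 (169/30 per unit): all 30 → value 169, running total 360.00
- Q10 (125/26 per unit): all 26 → value 125, running total 485.00
- Q9 (70/32 per unit): 6 of 32 → value 6×70/32 = 13.1250, running total 498.13
Total 498.13.

498.13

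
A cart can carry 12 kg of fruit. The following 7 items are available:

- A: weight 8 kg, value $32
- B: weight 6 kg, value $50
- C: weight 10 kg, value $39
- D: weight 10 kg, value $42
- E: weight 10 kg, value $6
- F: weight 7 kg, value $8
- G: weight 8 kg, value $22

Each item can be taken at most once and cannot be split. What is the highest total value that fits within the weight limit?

$50

Check high-value combinations within 12 kg:
- B: weight 6, value 50
- D: weight 10, value 42
- C: weight 10, value 39
- A: weight 8, value 32
Best: $50.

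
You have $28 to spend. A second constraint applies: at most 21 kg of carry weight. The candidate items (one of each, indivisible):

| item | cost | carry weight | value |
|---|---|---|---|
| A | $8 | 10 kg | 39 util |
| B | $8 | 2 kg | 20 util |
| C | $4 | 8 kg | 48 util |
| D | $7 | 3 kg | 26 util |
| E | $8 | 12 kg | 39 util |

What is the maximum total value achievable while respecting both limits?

Feasible sets respecting both limits:
- A+C+D: cost 19, carry weight 21, value 113
- A+B+C: cost 20, carry weight 20, value 107
- B+C+D: cost 19, carry weight 13, value 94
- A+C: cost 12, carry weight 18, value 87
Best: 113 util.

113 util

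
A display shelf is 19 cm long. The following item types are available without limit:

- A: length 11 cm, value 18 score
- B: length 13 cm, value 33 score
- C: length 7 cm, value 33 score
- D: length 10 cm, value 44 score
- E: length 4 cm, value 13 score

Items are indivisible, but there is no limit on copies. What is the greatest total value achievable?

Best value-per-unit is C at 33/7; filling with it alone gives 2×33 = 66.
Optimal mix: 2×C + 1×E → length 18, value 79.

79 score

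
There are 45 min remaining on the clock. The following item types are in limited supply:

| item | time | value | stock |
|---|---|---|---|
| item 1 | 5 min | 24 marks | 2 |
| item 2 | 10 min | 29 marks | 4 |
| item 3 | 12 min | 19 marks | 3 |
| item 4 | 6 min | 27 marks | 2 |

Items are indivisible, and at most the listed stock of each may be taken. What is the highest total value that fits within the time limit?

Best selections within time 45 and stock limits:
- 2×item 1 + 2×item 2 + 2×item 4: time 42, value 160
- 2×item 1 + 1×item 2 + 1×item 3 + 2×item 4: time 44, value 150
- 3×item 2 + 2×item 4: time 42, value 141
Best: 160 marks.

160 marks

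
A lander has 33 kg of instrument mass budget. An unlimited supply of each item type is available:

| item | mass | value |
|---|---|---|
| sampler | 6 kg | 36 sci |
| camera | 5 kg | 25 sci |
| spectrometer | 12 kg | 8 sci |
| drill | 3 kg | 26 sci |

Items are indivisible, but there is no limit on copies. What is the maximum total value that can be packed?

286 sci

Best value-per-unit is drill at 26/3, and filling with it alone uses mass 11×3=33. No mix of the others beats 11×26 = 286.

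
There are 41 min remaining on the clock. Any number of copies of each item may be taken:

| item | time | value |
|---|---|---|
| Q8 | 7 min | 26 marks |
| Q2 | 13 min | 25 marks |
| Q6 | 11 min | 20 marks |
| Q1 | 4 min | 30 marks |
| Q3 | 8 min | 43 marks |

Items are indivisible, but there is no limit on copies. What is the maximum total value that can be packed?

300 marks

Best value-per-unit is Q1 at 30/4, and filling with it alone uses time 10×4=40. No mix of the others beats 10×30 = 300.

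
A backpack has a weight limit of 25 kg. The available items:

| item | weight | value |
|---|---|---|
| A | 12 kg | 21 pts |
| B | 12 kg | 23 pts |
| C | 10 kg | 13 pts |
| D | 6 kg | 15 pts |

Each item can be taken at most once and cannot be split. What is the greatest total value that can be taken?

Check high-value combinations within 25 kg:
- A+B: weight 12+12=24, value 21+23=44
- B+D: weight 12+6=18, value 23+15=38
- A+D: weight 12+6=18, value 21+15=36
- B+C: weight 12+10=22, value 23+13=36
Best: 44 pts.

44 pts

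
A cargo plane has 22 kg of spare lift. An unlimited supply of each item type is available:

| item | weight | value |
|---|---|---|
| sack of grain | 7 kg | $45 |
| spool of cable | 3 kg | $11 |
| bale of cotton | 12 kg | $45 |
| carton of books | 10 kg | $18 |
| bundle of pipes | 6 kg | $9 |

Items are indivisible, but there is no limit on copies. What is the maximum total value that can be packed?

Best value-per-unit is sack of grain at 45/7, and filling with it alone uses weight 3×7=21. No mix of the others beats 3×45 = 135.

$135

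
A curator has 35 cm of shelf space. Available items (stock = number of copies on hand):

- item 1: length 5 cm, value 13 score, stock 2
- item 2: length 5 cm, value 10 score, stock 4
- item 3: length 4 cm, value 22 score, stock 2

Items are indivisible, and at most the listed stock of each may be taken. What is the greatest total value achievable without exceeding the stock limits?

100 score

Best selections within length 35 and stock limits:
- 2×item 1 + 3×item 2 + 2×item 3: length 33, value 100
- 1×item 1 + 4×item 2 + 2×item 3: length 33, value 97
- 2×item 1 + 2×item 2 + 2×item 3: length 28, value 90
Best: 100 score.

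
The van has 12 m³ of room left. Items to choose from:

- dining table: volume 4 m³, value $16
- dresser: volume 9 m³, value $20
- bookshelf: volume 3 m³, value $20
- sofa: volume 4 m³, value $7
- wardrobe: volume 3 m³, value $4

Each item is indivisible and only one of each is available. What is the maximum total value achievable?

$43

Check high-value combinations within 12 m³:
- dining table+bookshelf+sofa: volume 4+3+4=11, value 16+20+7=43
- dining table+bookshelf+wardrobe: volume 4+3+3=10, value 16+20+4=40
- dresser+bookshelf: volume 9+3=12, value 20+20=40
- dining table+bookshelf: volume 4+3=7, value 16+20=36
- bookshelf+sofa+wardrobe: volume 3+4+3=10, value 20+7+4=31
Best: $43.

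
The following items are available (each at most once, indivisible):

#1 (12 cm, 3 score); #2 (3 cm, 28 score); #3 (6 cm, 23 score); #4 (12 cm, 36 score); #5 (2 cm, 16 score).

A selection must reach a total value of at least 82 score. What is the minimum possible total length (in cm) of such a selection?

Subsets with value ≥ 82, sorted by total length:
- #2+#3+#4: length 21, value 87
- #2+#3+#4+#5: length 23, value 103
- #1+#2+#4+#5: length 29, value 83
- #1+#2+#3+#4: length 33, value 90
Minimum length: 21 cm.

21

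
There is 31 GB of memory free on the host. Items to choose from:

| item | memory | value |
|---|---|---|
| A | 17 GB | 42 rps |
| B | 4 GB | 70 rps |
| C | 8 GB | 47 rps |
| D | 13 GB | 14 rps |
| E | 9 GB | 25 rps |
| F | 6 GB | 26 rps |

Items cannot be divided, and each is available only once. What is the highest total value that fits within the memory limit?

168 rps

Check high-value combinations within 31 GB:
- B+C+E+F: memory 4+8+9+6=27, value 70+47+25+26=168
- A+B+C: memory 17+4+8=29, value 42+70+47=159
- B+C+D+F: memory 4+8+13+6=31, value 70+47+14+26=157
- B+C+F: memory 4+8+6=18, value 70+47+26=143
- B+C+E: memory 4+8+9=21, value 70+47+25=142
Best: 168 rps.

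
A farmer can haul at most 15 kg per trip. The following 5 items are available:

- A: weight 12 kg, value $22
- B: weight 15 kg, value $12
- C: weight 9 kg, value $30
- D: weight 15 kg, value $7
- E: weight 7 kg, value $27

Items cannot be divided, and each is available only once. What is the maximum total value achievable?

This is a 0/1 knapsack; check combinations near the capacity.
- C: weight 9, value 30
- E: weight 7, value 27
- A: weight 12, value 22
- B: weight 15, value 12
Best: $30.

$30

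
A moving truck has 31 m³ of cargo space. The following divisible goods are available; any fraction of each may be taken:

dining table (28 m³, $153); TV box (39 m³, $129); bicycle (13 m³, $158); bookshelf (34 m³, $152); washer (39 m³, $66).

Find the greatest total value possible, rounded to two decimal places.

256.36

Take in order of value per unit:
- bicycle (158/13 per unit): all 13 → value 158, running total 158.00
- dining table (153/28 per unit): 18 of 28 → value 18×153/28 = 98.3571, running total 256.36
Total 256.36.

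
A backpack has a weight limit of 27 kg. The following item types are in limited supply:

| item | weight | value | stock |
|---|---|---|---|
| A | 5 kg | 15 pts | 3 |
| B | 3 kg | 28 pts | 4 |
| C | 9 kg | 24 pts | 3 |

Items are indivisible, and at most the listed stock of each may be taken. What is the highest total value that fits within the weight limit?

157 pts

Best selections within weight 27 and stock limits:
- 3×A + 4×B: weight 27, value 157
- 1×A + 4×B + 1×C: weight 26, value 151
- 2×A + 4×B: weight 22, value 142
Best: 157 pts.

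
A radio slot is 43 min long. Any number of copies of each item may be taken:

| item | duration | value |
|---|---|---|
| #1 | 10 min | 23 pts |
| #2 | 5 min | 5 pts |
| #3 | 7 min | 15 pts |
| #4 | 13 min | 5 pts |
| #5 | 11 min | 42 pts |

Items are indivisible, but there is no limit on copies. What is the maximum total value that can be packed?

149 pts

Best value-per-unit is #5 at 42/11; filling with it alone gives 3×42 = 126.
Optimal mix: 1×#1 + 3×#5 → duration 43, value 149.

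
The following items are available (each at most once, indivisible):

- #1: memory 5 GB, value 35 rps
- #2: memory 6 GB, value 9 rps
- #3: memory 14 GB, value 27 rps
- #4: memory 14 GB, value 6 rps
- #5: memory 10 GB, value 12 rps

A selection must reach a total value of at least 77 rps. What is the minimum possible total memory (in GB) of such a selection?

35

Subsets with value ≥ 77, sorted by total memory:
- #1+#2+#3+#5: memory 35, value 83
- #1+#2+#3+#4: memory 39, value 77
- #1+#3+#4+#5: memory 43, value 80
Minimum memory: 35 GB.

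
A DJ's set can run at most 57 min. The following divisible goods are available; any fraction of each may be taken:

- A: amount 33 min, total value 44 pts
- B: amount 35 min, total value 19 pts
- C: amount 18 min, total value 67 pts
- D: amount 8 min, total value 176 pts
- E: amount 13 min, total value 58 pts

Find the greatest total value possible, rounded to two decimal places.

325.00

Take in order of value per unit:
- D (176/8 per unit): all 8 → value 176, running total 176.00
- E (58/13 per unit): all 13 → value 58, running total 234.00
- C (67/18 per unit): all 18 → value 67, running total 301.00
- A (44/33 per unit): 18 of 33 → value 18×44/33 = 24.0000, running total 325.00
Total 325.00.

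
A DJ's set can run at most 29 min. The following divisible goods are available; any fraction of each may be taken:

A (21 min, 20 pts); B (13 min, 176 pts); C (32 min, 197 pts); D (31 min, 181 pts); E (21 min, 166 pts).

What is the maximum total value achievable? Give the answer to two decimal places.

Take in order of value per unit:
- B (176/13 per unit): all 13 → value 176, running total 176.00
- E (166/21 per unit): 16 of 21 → value 16×166/21 = 126.4762, running total 302.48
Total 302.48.

302.48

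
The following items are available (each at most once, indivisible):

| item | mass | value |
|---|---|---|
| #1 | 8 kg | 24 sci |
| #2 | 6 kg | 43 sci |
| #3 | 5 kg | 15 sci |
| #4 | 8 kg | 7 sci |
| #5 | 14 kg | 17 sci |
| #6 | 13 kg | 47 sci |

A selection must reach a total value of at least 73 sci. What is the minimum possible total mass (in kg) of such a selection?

Subsets with value ≥ 73, sorted by total mass:
- #2+#6: mass 19, value 90
- #1+#2+#3: mass 19, value 82
Minimum mass: 19 kg.

19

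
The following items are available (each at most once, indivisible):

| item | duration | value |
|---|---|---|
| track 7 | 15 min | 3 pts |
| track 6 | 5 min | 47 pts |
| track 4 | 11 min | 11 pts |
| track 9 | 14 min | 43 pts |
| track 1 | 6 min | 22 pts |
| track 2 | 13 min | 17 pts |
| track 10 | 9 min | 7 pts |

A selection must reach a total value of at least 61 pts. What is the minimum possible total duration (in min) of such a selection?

Subsets with value ≥ 61, sorted by total duration:
- track 6+track 1: duration 11, value 69
- track 6+track 2: duration 18, value 64
- track 6+track 9: duration 19, value 90
- track 6+track 1+track 10: duration 20, value 76
Minimum duration: 11 min.

11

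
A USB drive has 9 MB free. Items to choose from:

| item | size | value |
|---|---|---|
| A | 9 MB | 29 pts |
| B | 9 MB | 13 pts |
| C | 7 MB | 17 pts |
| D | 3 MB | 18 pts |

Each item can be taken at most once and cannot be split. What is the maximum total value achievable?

29 pts

Check high-value combinations within 9 MB:
- A: size 9, value 29
- D: size 3, value 18
- C: size 7, value 17
- B: size 9, value 13
Best: 29 pts.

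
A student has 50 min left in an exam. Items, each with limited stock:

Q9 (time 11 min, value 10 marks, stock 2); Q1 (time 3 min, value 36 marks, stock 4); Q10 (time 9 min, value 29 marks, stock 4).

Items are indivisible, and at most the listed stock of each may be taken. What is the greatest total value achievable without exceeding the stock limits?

260 marks

Best selections within time 50 and stock limits:
- 4×Q1 + 4×Q10: time 48, value 260
- 1×Q9 + 4×Q1 + 3×Q10: time 50, value 241
- 4×Q1 + 3×Q10: time 39, value 231
- 3×Q1 + 4×Q10: time 45, value 224
Best: 260 marks.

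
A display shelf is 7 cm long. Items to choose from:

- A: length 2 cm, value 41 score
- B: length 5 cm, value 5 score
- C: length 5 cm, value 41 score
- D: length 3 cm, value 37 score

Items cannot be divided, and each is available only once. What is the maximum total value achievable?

Check high-value combinations within 7 cm:
- A+C: length 2+5=7, value 41+41=82
- A+D: length 2+3=5, value 41+37=78
- A+B: length 2+5=7, value 41+5=46
Best: 82 score.

82 score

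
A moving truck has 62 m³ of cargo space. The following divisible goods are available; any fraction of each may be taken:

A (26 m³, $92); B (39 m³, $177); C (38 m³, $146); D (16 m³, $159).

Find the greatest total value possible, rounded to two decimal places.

362.89

Take in order of value per unit:
- D (159/16 per unit): all 16 → value 159, running total 159.00
- B (177/39 per unit): all 39 → value 177, running total 336.00
- C (146/38 per unit): 7 of 38 → value 7×146/38 = 26.8947, running total 362.89
Total 362.89.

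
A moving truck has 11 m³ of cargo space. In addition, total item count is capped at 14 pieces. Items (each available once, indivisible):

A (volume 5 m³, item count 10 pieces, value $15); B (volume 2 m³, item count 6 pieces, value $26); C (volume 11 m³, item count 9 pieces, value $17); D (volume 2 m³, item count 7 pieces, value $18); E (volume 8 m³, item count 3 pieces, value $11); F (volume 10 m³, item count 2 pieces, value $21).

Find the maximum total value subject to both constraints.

Feasible sets respecting both limits:
- B+D: volume 4, item count 13, value 44
- B+E: volume 10, item count 9, value 37
- D+E: volume 10, item count 10, value 29
- B: volume 2, item count 6, value 26
Best: $44.

$44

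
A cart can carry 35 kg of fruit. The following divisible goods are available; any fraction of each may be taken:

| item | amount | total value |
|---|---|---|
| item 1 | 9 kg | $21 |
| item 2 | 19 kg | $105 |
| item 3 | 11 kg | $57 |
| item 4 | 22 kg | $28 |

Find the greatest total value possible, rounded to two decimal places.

Take in order of value per unit:
- item 2 (105/19 per unit): all 19 → value 105, running total 105.00
- item 3 (57/11 per unit): all 11 → value 57, running total 162.00
- item 1 (21/9 per unit): 5 of 9 → value 5×21/9 = 11.6667, running total 173.67
Total 173.67.

173.67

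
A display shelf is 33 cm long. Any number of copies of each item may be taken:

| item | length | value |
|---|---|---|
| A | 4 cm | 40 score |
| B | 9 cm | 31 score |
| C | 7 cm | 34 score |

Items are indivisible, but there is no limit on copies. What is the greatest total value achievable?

Best value-per-unit is A at 40/4, and filling with it alone uses length 8×4=32. No mix of the others beats 8×40 = 320.

320 score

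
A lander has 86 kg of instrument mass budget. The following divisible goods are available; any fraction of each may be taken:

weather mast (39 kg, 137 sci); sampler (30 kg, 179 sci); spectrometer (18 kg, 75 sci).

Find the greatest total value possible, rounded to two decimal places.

387.49

Take in order of value per unit:
- sampler (179/30 per unit): all 30 → value 179, running total 179.00
- spectrometer (75/18 per unit): all 18 → value 75, running total 254.00
- weather mast (137/39 per unit): 38 of 39 → value 38×137/39 = 133.4872, running total 387.49
Total 387.49.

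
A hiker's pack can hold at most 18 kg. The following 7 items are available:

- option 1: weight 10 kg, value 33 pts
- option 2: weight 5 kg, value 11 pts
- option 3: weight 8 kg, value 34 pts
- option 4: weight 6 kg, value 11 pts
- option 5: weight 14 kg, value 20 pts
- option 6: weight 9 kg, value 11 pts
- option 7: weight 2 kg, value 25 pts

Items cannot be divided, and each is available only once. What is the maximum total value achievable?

70 pts

Check high-value combinations within 18 kg:
- option 2+option 3+option 7: weight 5+8+2=15, value 11+34+25=70
- option 3+option 4+option 7: weight 8+6+2=16, value 34+11+25=70
- option 1+option 2+option 7: weight 10+5+2=17, value 33+11+25=69
Best: 70 pts.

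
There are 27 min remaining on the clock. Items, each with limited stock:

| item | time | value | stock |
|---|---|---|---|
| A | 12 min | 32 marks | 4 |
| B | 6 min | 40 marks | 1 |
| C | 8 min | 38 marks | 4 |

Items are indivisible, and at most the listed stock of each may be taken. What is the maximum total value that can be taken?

116 marks

Best selections within time 27 and stock limits:
- 1×B + 2×C: time 22, value 116
- 3×C: time 24, value 114
- 1×A + 1×B + 1×C: time 26, value 110
- 1×B + 1×C: time 14, value 78
Best: 116 marks.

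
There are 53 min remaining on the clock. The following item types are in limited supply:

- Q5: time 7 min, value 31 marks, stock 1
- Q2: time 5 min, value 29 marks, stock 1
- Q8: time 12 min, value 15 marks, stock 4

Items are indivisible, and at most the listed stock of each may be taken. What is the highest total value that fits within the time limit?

Best selections within time 53 and stock limits:
- 1×Q5 + 1×Q2 + 3×Q8: time 48, value 105
- 1×Q5 + 1×Q2 + 2×Q8: time 36, value 90
- 1×Q2 + 4×Q8: time 53, value 89
Best: 105 marks.

105 marks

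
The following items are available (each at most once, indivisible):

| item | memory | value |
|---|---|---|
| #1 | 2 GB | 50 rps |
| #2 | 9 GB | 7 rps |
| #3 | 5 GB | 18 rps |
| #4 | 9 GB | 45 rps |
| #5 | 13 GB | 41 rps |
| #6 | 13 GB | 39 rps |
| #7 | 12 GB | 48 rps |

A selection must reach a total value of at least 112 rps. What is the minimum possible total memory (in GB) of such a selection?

16

Subsets with value ≥ 112, sorted by total memory:
- #1+#3+#4: memory 16, value 113
- #1+#3+#7: memory 19, value 116
- #1+#4+#7: memory 23, value 143
Minimum memory: 16 GB.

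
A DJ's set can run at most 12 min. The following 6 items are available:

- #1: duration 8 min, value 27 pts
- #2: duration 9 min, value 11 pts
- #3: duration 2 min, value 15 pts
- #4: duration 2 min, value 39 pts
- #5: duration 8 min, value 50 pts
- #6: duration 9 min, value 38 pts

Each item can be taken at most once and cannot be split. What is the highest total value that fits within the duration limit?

104 pts

This is a 0/1 knapsack; check combinations near the capacity.
- #3+#4+#5: duration 2+2+8=12, value 15+39+50=104
- #4+#5: duration 2+8=10, value 39+50=89
- #1+#3+#4: duration 8+2+2=12, value 27+15+39=81
- #4+#6: duration 2+9=11, value 39+38=77
Best: 104 pts.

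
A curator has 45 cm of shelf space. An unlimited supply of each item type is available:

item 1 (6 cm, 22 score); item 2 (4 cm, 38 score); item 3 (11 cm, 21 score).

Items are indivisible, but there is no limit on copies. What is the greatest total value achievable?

Best value-per-unit is item 2 at 38/4, and filling with it alone uses length 11×4=44. No mix of the others beats 11×38 = 418.

418 score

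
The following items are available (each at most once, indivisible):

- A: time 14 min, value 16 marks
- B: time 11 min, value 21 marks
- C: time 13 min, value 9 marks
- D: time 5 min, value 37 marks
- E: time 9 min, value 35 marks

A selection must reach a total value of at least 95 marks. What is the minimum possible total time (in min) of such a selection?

Subsets with value ≥ 95, sorted by total time:
- B+C+D+E: time 38, value 102
- A+B+D+E: time 39, value 109
- A+C+D+E: time 41, value 97
Minimum time: 38 min.

38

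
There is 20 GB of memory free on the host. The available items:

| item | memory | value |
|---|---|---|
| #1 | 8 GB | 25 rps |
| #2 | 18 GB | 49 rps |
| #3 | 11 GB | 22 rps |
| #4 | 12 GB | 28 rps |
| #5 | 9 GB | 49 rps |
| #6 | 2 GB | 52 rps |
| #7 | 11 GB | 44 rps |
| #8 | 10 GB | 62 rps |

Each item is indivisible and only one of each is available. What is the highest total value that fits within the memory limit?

Check high-value combinations within 20 GB:
- #1+#6+#8: memory 8+2+10=20, value 25+52+62=139
- #1+#5+#6: memory 8+9+2=19, value 25+49+52=126
- #6+#8: memory 2+10=12, value 52+62=114
- #5+#8: memory 9+10=19, value 49+62=111
- #5+#6: memory 9+2=11, value 49+52=101
Best: 139 rps.

139 rps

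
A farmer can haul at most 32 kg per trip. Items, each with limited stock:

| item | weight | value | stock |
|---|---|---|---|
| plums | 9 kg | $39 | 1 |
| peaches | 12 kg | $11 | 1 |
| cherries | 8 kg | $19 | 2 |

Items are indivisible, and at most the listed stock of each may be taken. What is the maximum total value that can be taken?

Top feasible selections:
- 1×plums + 2×cherries: weight 25, value 77
- 1×plums + 1×peaches + 1×cherries: weight 29, value 69
- 1×plums + 1×cherries: weight 17, value 58
Best: $77.

$77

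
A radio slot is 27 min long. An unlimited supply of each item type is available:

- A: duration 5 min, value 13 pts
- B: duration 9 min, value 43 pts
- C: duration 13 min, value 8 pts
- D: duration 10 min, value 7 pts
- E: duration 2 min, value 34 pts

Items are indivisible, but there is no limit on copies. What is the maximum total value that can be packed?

Best value-per-unit is E at 34/2, and filling with it alone uses duration 13×2=26. No mix of the others beats 13×34 = 442.

442 pts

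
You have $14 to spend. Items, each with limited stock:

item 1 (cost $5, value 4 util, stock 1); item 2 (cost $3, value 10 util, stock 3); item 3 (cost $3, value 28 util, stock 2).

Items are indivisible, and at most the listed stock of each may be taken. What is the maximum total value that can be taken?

76 util

Best selections within cost 14 and stock limits:
- 2×item 2 + 2×item 3: cost 12, value 76
- 1×item 1 + 1×item 2 + 2×item 3: cost 14, value 70
- 1×item 2 + 2×item 3: cost 9, value 66
- 1×item 1 + 2×item 3: cost 11, value 60
Best: 76 util.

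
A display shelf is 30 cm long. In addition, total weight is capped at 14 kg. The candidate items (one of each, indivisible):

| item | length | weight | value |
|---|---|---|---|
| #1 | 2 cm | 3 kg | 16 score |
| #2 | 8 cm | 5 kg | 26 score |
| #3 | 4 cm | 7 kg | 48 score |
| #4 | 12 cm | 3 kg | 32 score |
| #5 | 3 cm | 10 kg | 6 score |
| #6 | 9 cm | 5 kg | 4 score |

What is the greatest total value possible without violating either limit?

96 score

Feasible sets respecting both limits:
- #1+#3+#4: length 18, weight 13, value 96
- #3+#4: length 16, weight 10, value 80
- #2+#3: length 12, weight 12, value 74
- #1+#2+#4: length 22, weight 11, value 74
Best: 96 score.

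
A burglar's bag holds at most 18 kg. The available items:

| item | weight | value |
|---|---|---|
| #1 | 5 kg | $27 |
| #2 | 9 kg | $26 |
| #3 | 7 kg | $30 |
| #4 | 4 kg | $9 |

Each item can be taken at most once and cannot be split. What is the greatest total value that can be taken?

Check high-value combinations within 18 kg:
- #1+#3+#4: weight 5+7+4=16, value 27+30+9=66
- #1+#2+#4: weight 5+9+4=18, value 27+26+9=62
- #1+#3: weight 5+7=12, value 27+30=57
- #2+#3: weight 9+7=16, value 26+30=56
Best: $66.

$66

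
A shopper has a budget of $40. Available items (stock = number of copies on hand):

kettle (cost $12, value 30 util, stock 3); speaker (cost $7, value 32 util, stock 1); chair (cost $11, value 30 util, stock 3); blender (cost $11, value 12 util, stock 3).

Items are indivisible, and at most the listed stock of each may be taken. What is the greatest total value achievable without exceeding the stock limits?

Top feasible selections:
- 1×speaker + 3×chair: cost 40, value 122
- 1×speaker + 2×chair + 1×blender: cost 40, value 104
- 1×speaker + 2×chair: cost 29, value 92
Best: 122 util.

122 util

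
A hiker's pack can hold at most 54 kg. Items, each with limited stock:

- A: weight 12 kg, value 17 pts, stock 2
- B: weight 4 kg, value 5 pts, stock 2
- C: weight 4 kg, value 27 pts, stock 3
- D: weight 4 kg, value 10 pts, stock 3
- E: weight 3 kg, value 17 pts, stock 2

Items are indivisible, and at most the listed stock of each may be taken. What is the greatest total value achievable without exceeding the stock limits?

179 pts

Best selections within weight 54 and stock limits:
- 2×A + 3×C + 3×D + 2×E: weight 54, value 179
- 2×A + 1×B + 3×C + 2×D + 2×E: weight 54, value 174
- 1×A + 2×B + 3×C + 3×D + 2×E: weight 50, value 172
Best: 179 pts.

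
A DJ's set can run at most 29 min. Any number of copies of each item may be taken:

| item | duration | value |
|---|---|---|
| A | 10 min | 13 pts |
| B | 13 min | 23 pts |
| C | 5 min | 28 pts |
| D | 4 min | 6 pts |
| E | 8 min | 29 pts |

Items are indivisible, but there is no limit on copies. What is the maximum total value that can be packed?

Best value-per-unit is C at 28/5; filling with it alone gives 5×28 = 140.
Optimal mix: 5×C + 1×D → duration 29, value 146.

146 pts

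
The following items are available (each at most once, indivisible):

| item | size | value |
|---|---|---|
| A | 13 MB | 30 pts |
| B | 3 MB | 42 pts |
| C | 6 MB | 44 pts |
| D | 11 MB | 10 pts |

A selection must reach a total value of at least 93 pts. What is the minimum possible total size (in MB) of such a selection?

20

Subsets with value ≥ 93, sorted by total size:
- B+C+D: size 20, value 96
- A+B+C: size 22, value 116
Minimum size: 20 MB.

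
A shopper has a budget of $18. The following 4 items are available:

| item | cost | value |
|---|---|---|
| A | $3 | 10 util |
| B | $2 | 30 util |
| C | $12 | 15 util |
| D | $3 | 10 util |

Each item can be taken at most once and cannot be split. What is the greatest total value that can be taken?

55 util

This is a 0/1 knapsack; check combinations near the capacity.
- A+B+C: cost 3+2+12=17, value 10+30+15=55
- B+C+D: cost 2+12+3=17, value 30+15+10=55
- A+B+D: cost 3+2+3=8, value 10+30+10=50
- B+C: cost 2+12=14, value 30+15=45
- A+B: cost 3+2=5, value 10+30=40
Best: 55 util.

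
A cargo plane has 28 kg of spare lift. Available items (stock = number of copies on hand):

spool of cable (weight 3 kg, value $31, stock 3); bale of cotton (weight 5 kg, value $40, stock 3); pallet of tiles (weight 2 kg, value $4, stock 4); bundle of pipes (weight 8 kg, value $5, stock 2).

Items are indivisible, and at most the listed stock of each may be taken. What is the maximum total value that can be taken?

Top feasible selections:
- 3×spool of cable + 3×bale of cotton + 2×pallet of tiles: weight 28, value 221
- 3×spool of cable + 3×bale of cotton + 1×pallet of tiles: weight 26, value 217
Best: $221.

$221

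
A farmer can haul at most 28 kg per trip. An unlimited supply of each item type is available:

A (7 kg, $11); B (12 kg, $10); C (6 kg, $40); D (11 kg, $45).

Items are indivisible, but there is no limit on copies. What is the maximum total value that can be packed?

$160

Best value-per-unit is C at 40/6, and filling with it alone uses weight 4×6=24. No mix of the others beats 4×40 = 160.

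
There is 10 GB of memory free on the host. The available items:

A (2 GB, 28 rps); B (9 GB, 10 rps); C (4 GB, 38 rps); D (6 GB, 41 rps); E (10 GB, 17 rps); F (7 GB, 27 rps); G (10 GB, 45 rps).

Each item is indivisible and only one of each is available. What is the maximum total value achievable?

This is a 0/1 knapsack; check combinations near the capacity.
- C+D: memory 4+6=10, value 38+41=79
- A+D: memory 2+6=8, value 28+41=69
- A+C: memory 2+4=6, value 28+38=66
Best: 79 rps.

79 rps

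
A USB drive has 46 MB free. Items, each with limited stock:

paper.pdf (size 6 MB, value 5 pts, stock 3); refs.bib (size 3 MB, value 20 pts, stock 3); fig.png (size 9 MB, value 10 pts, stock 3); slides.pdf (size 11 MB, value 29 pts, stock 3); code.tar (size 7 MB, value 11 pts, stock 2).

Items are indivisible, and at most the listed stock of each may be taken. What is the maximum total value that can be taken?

147 pts

Best selections within size 46 and stock limits:
- 3×refs.bib + 3×slides.pdf: size 42, value 147
- 3×refs.bib + 2×slides.pdf + 2×code.tar: size 45, value 140
- 2×refs.bib + 3×slides.pdf + 1×code.tar: size 46, value 138
Best: 147 pts.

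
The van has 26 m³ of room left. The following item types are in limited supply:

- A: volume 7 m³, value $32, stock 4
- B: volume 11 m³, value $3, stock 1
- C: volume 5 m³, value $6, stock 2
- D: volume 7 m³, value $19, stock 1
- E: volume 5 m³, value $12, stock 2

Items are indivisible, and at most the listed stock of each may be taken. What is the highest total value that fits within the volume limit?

$108

Top feasible selections:
- 3×A + 1×E: volume 26, value 108
- 3×A + 1×C: volume 26, value 102
- 3×A: volume 21, value 96
Best: $108.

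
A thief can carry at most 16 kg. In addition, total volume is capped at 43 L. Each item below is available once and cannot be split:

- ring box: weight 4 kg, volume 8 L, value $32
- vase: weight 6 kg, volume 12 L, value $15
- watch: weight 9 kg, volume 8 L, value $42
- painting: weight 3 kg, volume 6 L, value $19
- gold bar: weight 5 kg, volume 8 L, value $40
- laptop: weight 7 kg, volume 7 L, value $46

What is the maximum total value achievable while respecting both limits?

Feasible sets respecting both limits:
- ring box+gold bar+laptop: weight 16, volume 23, value 118
- painting+gold bar+laptop: weight 15, volume 21, value 105
- ring box+painting+laptop: weight 14, volume 21, value 97
Best: $118.

$118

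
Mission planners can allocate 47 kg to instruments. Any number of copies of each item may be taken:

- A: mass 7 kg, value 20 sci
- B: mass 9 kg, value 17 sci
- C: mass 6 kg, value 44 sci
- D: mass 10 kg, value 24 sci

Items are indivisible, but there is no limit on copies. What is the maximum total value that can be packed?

Best value-per-unit is C at 44/6, and filling with it alone uses mass 7×6=42. No mix of the others beats 7×44 = 308.

308 sci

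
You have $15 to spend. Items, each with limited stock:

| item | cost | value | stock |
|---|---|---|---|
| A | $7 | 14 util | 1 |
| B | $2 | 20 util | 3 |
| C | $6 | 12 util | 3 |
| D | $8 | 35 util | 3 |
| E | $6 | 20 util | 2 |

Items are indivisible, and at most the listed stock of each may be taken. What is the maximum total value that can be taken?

95 util

Top feasible selections:
- 3×B + 1×D: cost 14, value 95
- 3×B + 1×E: cost 12, value 80
- 2×B + 1×D: cost 12, value 75
Best: 95 util.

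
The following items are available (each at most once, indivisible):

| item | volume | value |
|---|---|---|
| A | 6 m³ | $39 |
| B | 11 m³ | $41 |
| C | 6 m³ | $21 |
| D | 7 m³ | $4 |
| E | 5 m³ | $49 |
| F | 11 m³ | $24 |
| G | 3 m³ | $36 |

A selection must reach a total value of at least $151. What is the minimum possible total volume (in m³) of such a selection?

25

Subsets with value ≥ 151, sorted by total volume:
- A+B+E+G: volume 25, value 165
- A+B+C+E+G: volume 31, value 186
Minimum volume: 25 m³.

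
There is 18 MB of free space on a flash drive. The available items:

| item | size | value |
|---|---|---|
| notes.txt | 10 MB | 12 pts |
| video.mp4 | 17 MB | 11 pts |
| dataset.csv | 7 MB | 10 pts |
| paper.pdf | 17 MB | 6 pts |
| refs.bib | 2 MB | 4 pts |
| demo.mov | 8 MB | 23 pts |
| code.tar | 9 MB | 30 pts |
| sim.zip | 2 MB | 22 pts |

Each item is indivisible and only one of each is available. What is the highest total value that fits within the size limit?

62 pts

Check high-value combinations within 18 MB:
- dataset.csv+code.tar+sim.zip: size 7+9+2=18, value 10+30+22=62
- refs.bib+code.tar+sim.zip: size 2+9+2=13, value 4+30+22=56
- dataset.csv+demo.mov+sim.zip: size 7+8+2=17, value 10+23+22=55
- demo.mov+code.tar: size 8+9=17, value 23+30=53
Best: 62 pts.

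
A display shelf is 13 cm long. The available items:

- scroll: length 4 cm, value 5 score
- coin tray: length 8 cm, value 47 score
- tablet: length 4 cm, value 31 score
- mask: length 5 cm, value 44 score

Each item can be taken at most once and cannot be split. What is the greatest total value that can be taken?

91 score

Check high-value combinations within 13 cm:
- coin tray+mask: length 8+5=13, value 47+44=91
- scroll+tablet+mask: length 4+4+5=13, value 5+31+44=80
- coin tray+tablet: length 8+4=12, value 47+31=78
- tablet+mask: length 4+5=9, value 31+44=75
- scroll+coin tray: length 4+8=12, value 5+47=52
Best: 91 score.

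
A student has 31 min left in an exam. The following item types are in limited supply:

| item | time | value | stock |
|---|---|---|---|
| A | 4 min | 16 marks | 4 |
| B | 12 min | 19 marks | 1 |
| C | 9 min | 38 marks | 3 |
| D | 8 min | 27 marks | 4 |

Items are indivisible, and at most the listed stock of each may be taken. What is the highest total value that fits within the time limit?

Top feasible selections:
- 1×A + 3×C: time 31, value 130
- 3×A + 2×C: time 30, value 124
Best: 130 marks.

130 marks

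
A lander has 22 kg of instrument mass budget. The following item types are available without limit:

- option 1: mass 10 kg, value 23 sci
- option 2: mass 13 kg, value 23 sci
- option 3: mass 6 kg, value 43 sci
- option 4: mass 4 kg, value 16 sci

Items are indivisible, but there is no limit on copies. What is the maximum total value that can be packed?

145 sci

Best value-per-unit is option 3 at 43/6; filling with it alone gives 3×43 = 129.
Optimal mix: 3×option 3 + 1×option 4 → mass 22, value 145.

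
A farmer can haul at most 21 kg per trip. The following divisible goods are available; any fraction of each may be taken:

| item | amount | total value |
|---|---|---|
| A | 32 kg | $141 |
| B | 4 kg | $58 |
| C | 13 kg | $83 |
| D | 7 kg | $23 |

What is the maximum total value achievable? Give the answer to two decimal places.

Take in order of value per unit:
- B (58/4 per unit): all 4 → value 58, running total 58.00
- C (83/13 per unit): all 13 → value 83, running total 141.00
- A (141/32 per unit): 4 of 32 → value 4×141/32 = 17.6250, running total 158.63
Total 158.63.

158.63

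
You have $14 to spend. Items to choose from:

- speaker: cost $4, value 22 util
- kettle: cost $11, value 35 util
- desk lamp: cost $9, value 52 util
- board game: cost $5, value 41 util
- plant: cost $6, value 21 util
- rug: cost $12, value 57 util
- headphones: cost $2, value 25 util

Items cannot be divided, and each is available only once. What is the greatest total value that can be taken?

93 util

This is a 0/1 knapsack; check combinations near the capacity.
- desk lamp+board game: cost 9+5=14, value 52+41=93
- speaker+board game+headphones: cost 4+5+2=11, value 22+41+25=88
- board game+plant+headphones: cost 5+6+2=13, value 41+21+25=87
- rug+headphones: cost 12+2=14, value 57+25=82
- desk lamp+headphones: cost 9+2=11, value 52+25=77
Best: 93 util.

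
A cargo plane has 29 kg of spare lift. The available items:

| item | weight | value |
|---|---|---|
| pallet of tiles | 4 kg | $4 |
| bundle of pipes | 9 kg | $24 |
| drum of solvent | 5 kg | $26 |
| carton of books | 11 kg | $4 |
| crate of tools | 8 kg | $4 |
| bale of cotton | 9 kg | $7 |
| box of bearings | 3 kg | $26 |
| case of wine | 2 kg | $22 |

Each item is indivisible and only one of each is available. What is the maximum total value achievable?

$105

Check high-value combinations within 29 kg:
- bundle of pipes+drum of solvent+bale of cotton+box of bearings+case of wine: weight 9+5+9+3+2=28, value 24+26+7+26+22=105
- pallet of tiles+bundle of pipes+drum of solvent+box of bearings+case of wine: weight 4+9+5+3+2=23, value 4+24+26+26+22=102
- bundle of pipes+drum of solvent+crate of tools+box of bearings+case of wine: weight 9+5+8+3+2=27, value 24+26+4+26+22=102
- bundle of pipes+drum of solvent+box of bearings+case of wine: weight 9+5+3+2=19, value 24+26+26+22=98
- pallet of tiles+drum of solvent+bale of cotton+box of bearings+case of wine: weight 4+5+9+3+2=23, value 4+26+7+26+22=85
Best: $105.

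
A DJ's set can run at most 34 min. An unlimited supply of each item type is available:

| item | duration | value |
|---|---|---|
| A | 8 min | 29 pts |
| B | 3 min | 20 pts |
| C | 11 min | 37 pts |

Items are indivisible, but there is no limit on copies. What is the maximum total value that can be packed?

Best value-per-unit is B at 20/3, and filling with it alone uses duration 11×3=33. No mix of the others beats 11×20 = 220.

220 pts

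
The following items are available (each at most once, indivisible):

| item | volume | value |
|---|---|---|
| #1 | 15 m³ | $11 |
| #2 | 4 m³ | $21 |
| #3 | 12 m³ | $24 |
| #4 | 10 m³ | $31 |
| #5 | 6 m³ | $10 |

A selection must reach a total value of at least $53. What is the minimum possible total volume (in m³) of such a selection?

20

Subsets with value ≥ 53, sorted by total volume:
- #2+#4+#5: volume 20, value 62
- #3+#4: volume 22, value 55
- #2+#3+#5: volume 22, value 55
Minimum volume: 20 m³.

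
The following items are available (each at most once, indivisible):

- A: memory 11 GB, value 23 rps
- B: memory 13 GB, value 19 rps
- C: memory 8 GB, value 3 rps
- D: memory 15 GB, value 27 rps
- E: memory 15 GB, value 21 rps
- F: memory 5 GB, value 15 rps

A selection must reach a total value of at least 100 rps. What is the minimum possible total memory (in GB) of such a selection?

59

Subsets with value ≥ 100, sorted by total memory:
- A+B+D+E+F: memory 59, value 105
- A+B+C+D+E+F: memory 67, value 108
Minimum memory: 59 GB.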